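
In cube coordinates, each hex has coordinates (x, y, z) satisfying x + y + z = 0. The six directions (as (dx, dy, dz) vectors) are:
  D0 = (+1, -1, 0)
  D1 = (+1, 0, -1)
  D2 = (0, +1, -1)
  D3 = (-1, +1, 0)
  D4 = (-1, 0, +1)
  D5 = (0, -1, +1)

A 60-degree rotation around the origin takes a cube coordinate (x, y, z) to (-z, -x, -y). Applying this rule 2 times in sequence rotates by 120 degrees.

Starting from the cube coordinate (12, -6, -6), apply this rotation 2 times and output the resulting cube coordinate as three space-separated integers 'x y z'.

Start: (12, -6, -6)
Step 1: (12, -6, -6) -> (-(-6), -(12), -(-6)) = (6, -12, 6)
Step 2: (6, -12, 6) -> (-(6), -(6), -(-12)) = (-6, -6, 12)

Answer: -6 -6 12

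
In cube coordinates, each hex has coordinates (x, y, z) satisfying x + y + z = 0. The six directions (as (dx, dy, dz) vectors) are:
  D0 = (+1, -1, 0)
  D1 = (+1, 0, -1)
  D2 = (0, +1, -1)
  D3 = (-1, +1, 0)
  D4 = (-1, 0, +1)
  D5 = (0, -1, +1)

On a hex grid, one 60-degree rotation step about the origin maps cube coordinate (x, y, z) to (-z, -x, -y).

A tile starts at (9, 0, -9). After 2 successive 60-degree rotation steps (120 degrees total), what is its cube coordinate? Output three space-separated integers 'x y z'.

Answer: 0 -9 9

Derivation:
Start: (9, 0, -9)
Step 1: (9, 0, -9) -> (-(-9), -(9), -(0)) = (9, -9, 0)
Step 2: (9, -9, 0) -> (-(0), -(9), -(-9)) = (0, -9, 9)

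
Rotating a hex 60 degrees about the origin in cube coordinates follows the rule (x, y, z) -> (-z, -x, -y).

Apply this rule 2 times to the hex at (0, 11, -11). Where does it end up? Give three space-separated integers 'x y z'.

Answer: 11 -11 0

Derivation:
Start: (0, 11, -11)
Step 1: (0, 11, -11) -> (-(-11), -(0), -(11)) = (11, 0, -11)
Step 2: (11, 0, -11) -> (-(-11), -(11), -(0)) = (11, -11, 0)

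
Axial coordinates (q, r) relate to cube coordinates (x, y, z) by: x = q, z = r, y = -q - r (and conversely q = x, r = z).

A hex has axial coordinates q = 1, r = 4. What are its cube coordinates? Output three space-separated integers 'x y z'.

Answer: 1 -5 4

Derivation:
x = q = 1
z = r = 4
y = -x - z = -(1) - (4) = -5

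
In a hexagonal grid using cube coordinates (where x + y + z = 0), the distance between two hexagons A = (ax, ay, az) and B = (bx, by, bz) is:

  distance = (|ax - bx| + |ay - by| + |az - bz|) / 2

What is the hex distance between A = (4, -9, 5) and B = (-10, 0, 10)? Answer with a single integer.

Answer: 14

Derivation:
|ax - bx| = |4 - (-10)| = 14
|ay - by| = |-9 - 0| = 9
|az - bz| = |5 - 10| = 5
distance = (14 + 9 + 5) / 2 = 28 / 2 = 14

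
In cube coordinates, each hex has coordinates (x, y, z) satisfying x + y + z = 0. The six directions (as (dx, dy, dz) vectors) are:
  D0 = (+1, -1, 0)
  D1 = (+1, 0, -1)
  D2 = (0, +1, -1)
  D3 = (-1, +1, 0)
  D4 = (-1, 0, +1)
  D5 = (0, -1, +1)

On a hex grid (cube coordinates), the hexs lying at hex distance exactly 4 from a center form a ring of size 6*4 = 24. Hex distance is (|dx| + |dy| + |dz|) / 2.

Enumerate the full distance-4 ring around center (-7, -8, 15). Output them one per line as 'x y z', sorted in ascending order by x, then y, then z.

Answer: -11 -8 19
-11 -7 18
-11 -6 17
-11 -5 16
-11 -4 15
-10 -9 19
-10 -4 14
-9 -10 19
-9 -4 13
-8 -11 19
-8 -4 12
-7 -12 19
-7 -4 11
-6 -12 18
-6 -5 11
-5 -12 17
-5 -6 11
-4 -12 16
-4 -7 11
-3 -12 15
-3 -11 14
-3 -10 13
-3 -9 12
-3 -8 11

Derivation:
Walk ring at distance 4 from (-7, -8, 15):
Start at center + D4*4 = (-11, -8, 19)
  hex 0: (-11, -8, 19)
  hex 1: (-10, -9, 19)
  hex 2: (-9, -10, 19)
  hex 3: (-8, -11, 19)
  hex 4: (-7, -12, 19)
  hex 5: (-6, -12, 18)
  hex 6: (-5, -12, 17)
  hex 7: (-4, -12, 16)
  hex 8: (-3, -12, 15)
  hex 9: (-3, -11, 14)
  hex 10: (-3, -10, 13)
  hex 11: (-3, -9, 12)
  hex 12: (-3, -8, 11)
  hex 13: (-4, -7, 11)
  hex 14: (-5, -6, 11)
  hex 15: (-6, -5, 11)
  hex 16: (-7, -4, 11)
  hex 17: (-8, -4, 12)
  hex 18: (-9, -4, 13)
  hex 19: (-10, -4, 14)
  hex 20: (-11, -4, 15)
  hex 21: (-11, -5, 16)
  hex 22: (-11, -6, 17)
  hex 23: (-11, -7, 18)
Sorted: 24 hexes.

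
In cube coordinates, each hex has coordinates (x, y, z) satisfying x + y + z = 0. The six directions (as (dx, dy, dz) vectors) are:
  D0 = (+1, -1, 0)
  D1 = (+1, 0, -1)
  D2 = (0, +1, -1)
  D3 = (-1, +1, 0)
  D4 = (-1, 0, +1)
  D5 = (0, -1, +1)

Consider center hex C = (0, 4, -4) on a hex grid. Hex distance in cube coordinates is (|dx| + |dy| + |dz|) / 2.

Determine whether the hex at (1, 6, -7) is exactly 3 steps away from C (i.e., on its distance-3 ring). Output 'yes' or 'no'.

|px - cx| = |1 - 0| = 1
|py - cy| = |6 - 4| = 2
|pz - cz| = |-7 - (-4)| = 3
distance = (1+2+3)/2 = 6/2 = 3
radius = 3; distance == radius -> yes

Answer: yes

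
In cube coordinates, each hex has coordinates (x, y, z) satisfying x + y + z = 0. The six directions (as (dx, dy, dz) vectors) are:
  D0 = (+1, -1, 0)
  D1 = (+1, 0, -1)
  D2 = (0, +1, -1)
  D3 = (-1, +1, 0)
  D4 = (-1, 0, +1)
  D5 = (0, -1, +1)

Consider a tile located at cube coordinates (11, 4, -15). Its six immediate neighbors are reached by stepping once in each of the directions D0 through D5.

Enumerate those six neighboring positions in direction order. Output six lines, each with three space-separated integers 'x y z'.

Center: (11, 4, -15). Add each direction:
  D0: (11, 4, -15) + (1, -1, 0) = (12, 3, -15)
  D1: (11, 4, -15) + (1, 0, -1) = (12, 4, -16)
  D2: (11, 4, -15) + (0, 1, -1) = (11, 5, -16)
  D3: (11, 4, -15) + (-1, 1, 0) = (10, 5, -15)
  D4: (11, 4, -15) + (-1, 0, 1) = (10, 4, -14)
  D5: (11, 4, -15) + (0, -1, 1) = (11, 3, -14)

Answer: 12 3 -15
12 4 -16
11 5 -16
10 5 -15
10 4 -14
11 3 -14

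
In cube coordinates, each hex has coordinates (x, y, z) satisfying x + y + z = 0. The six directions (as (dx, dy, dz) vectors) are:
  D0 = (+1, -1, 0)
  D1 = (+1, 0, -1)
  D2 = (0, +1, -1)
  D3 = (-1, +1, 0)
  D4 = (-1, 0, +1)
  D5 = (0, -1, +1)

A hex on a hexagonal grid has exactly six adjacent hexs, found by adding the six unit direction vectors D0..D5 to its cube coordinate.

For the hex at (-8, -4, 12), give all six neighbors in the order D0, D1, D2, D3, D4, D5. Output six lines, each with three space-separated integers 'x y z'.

Answer: -7 -5 12
-7 -4 11
-8 -3 11
-9 -3 12
-9 -4 13
-8 -5 13

Derivation:
Center: (-8, -4, 12). Add each direction:
  D0: (-8, -4, 12) + (1, -1, 0) = (-7, -5, 12)
  D1: (-8, -4, 12) + (1, 0, -1) = (-7, -4, 11)
  D2: (-8, -4, 12) + (0, 1, -1) = (-8, -3, 11)
  D3: (-8, -4, 12) + (-1, 1, 0) = (-9, -3, 12)
  D4: (-8, -4, 12) + (-1, 0, 1) = (-9, -4, 13)
  D5: (-8, -4, 12) + (0, -1, 1) = (-8, -5, 13)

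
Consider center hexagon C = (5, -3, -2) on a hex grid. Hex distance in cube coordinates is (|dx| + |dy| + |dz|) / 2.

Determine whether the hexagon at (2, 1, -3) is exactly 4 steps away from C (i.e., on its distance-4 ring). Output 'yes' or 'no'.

|px - cx| = |2 - 5| = 3
|py - cy| = |1 - (-3)| = 4
|pz - cz| = |-3 - (-2)| = 1
distance = (3+4+1)/2 = 8/2 = 4
radius = 4; distance == radius -> yes

Answer: yes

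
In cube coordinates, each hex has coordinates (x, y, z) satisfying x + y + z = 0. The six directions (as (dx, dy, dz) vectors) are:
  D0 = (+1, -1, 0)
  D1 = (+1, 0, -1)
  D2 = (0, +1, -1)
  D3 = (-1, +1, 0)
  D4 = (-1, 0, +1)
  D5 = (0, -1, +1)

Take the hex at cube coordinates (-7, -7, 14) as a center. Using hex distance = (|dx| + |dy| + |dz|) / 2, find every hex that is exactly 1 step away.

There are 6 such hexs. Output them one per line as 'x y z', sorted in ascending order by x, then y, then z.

Walk ring at distance 1 from (-7, -7, 14):
Start at center + D4*1 = (-8, -7, 15)
  hex 0: (-8, -7, 15)
  hex 1: (-7, -8, 15)
  hex 2: (-6, -8, 14)
  hex 3: (-6, -7, 13)
  hex 4: (-7, -6, 13)
  hex 5: (-8, -6, 14)
Sorted: 6 hexes.

Answer: -8 -7 15
-8 -6 14
-7 -8 15
-7 -6 13
-6 -8 14
-6 -7 13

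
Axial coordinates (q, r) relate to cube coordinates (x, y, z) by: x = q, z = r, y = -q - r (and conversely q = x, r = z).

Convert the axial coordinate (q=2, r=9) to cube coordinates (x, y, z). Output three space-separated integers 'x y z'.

x = q = 2
z = r = 9
y = -x - z = -(2) - (9) = -11

Answer: 2 -11 9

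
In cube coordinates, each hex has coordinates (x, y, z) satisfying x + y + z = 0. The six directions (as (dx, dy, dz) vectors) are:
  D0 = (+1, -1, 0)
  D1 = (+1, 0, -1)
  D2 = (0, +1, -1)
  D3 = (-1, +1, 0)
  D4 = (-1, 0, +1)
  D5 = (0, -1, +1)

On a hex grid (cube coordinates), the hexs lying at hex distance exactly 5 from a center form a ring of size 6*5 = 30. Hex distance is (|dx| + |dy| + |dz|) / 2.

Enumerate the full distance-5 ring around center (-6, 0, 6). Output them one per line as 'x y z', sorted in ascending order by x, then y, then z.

Answer: -11 0 11
-11 1 10
-11 2 9
-11 3 8
-11 4 7
-11 5 6
-10 -1 11
-10 5 5
-9 -2 11
-9 5 4
-8 -3 11
-8 5 3
-7 -4 11
-7 5 2
-6 -5 11
-6 5 1
-5 -5 10
-5 4 1
-4 -5 9
-4 3 1
-3 -5 8
-3 2 1
-2 -5 7
-2 1 1
-1 -5 6
-1 -4 5
-1 -3 4
-1 -2 3
-1 -1 2
-1 0 1

Derivation:
Walk ring at distance 5 from (-6, 0, 6):
Start at center + D4*5 = (-11, 0, 11)
  hex 0: (-11, 0, 11)
  hex 1: (-10, -1, 11)
  hex 2: (-9, -2, 11)
  hex 3: (-8, -3, 11)
  hex 4: (-7, -4, 11)
  hex 5: (-6, -5, 11)
  hex 6: (-5, -5, 10)
  hex 7: (-4, -5, 9)
  hex 8: (-3, -5, 8)
  hex 9: (-2, -5, 7)
  hex 10: (-1, -5, 6)
  hex 11: (-1, -4, 5)
  hex 12: (-1, -3, 4)
  hex 13: (-1, -2, 3)
  hex 14: (-1, -1, 2)
  hex 15: (-1, 0, 1)
  hex 16: (-2, 1, 1)
  hex 17: (-3, 2, 1)
  hex 18: (-4, 3, 1)
  hex 19: (-5, 4, 1)
  hex 20: (-6, 5, 1)
  hex 21: (-7, 5, 2)
  hex 22: (-8, 5, 3)
  hex 23: (-9, 5, 4)
  hex 24: (-10, 5, 5)
  hex 25: (-11, 5, 6)
  hex 26: (-11, 4, 7)
  hex 27: (-11, 3, 8)
  hex 28: (-11, 2, 9)
  hex 29: (-11, 1, 10)
Sorted: 30 hexes.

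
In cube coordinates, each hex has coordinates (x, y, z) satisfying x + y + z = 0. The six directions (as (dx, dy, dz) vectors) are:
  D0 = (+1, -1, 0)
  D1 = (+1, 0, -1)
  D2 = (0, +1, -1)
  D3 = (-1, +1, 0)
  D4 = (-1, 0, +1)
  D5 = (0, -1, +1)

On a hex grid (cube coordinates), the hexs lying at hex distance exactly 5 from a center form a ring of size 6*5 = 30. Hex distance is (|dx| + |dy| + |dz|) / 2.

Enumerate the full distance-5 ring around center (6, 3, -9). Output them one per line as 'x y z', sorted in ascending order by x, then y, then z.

Walk ring at distance 5 from (6, 3, -9):
Start at center + D4*5 = (1, 3, -4)
  hex 0: (1, 3, -4)
  hex 1: (2, 2, -4)
  hex 2: (3, 1, -4)
  hex 3: (4, 0, -4)
  hex 4: (5, -1, -4)
  hex 5: (6, -2, -4)
  hex 6: (7, -2, -5)
  hex 7: (8, -2, -6)
  hex 8: (9, -2, -7)
  hex 9: (10, -2, -8)
  hex 10: (11, -2, -9)
  hex 11: (11, -1, -10)
  hex 12: (11, 0, -11)
  hex 13: (11, 1, -12)
  hex 14: (11, 2, -13)
  hex 15: (11, 3, -14)
  hex 16: (10, 4, -14)
  hex 17: (9, 5, -14)
  hex 18: (8, 6, -14)
  hex 19: (7, 7, -14)
  hex 20: (6, 8, -14)
  hex 21: (5, 8, -13)
  hex 22: (4, 8, -12)
  hex 23: (3, 8, -11)
  hex 24: (2, 8, -10)
  hex 25: (1, 8, -9)
  hex 26: (1, 7, -8)
  hex 27: (1, 6, -7)
  hex 28: (1, 5, -6)
  hex 29: (1, 4, -5)
Sorted: 30 hexes.

Answer: 1 3 -4
1 4 -5
1 5 -6
1 6 -7
1 7 -8
1 8 -9
2 2 -4
2 8 -10
3 1 -4
3 8 -11
4 0 -4
4 8 -12
5 -1 -4
5 8 -13
6 -2 -4
6 8 -14
7 -2 -5
7 7 -14
8 -2 -6
8 6 -14
9 -2 -7
9 5 -14
10 -2 -8
10 4 -14
11 -2 -9
11 -1 -10
11 0 -11
11 1 -12
11 2 -13
11 3 -14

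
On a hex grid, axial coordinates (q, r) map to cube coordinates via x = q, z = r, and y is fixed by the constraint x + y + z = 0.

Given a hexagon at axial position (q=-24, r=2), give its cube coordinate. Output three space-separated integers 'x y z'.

Answer: -24 22 2

Derivation:
x = q = -24
z = r = 2
y = -x - z = -(-24) - (2) = 22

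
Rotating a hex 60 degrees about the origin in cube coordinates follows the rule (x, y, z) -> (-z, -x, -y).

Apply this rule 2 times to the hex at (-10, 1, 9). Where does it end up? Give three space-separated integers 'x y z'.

Start: (-10, 1, 9)
Step 1: (-10, 1, 9) -> (-(9), -(-10), -(1)) = (-9, 10, -1)
Step 2: (-9, 10, -1) -> (-(-1), -(-9), -(10)) = (1, 9, -10)

Answer: 1 9 -10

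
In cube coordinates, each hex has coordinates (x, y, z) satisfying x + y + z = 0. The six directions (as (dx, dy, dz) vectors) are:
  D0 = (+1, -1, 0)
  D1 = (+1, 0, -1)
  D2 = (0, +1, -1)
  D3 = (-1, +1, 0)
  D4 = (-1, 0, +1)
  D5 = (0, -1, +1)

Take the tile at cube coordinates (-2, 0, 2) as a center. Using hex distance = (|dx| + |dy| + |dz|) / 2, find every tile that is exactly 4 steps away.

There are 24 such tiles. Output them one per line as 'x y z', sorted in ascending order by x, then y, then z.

Walk ring at distance 4 from (-2, 0, 2):
Start at center + D4*4 = (-6, 0, 6)
  hex 0: (-6, 0, 6)
  hex 1: (-5, -1, 6)
  hex 2: (-4, -2, 6)
  hex 3: (-3, -3, 6)
  hex 4: (-2, -4, 6)
  hex 5: (-1, -4, 5)
  hex 6: (0, -4, 4)
  hex 7: (1, -4, 3)
  hex 8: (2, -4, 2)
  hex 9: (2, -3, 1)
  hex 10: (2, -2, 0)
  hex 11: (2, -1, -1)
  hex 12: (2, 0, -2)
  hex 13: (1, 1, -2)
  hex 14: (0, 2, -2)
  hex 15: (-1, 3, -2)
  hex 16: (-2, 4, -2)
  hex 17: (-3, 4, -1)
  hex 18: (-4, 4, 0)
  hex 19: (-5, 4, 1)
  hex 20: (-6, 4, 2)
  hex 21: (-6, 3, 3)
  hex 22: (-6, 2, 4)
  hex 23: (-6, 1, 5)
Sorted: 24 hexes.

Answer: -6 0 6
-6 1 5
-6 2 4
-6 3 3
-6 4 2
-5 -1 6
-5 4 1
-4 -2 6
-4 4 0
-3 -3 6
-3 4 -1
-2 -4 6
-2 4 -2
-1 -4 5
-1 3 -2
0 -4 4
0 2 -2
1 -4 3
1 1 -2
2 -4 2
2 -3 1
2 -2 0
2 -1 -1
2 0 -2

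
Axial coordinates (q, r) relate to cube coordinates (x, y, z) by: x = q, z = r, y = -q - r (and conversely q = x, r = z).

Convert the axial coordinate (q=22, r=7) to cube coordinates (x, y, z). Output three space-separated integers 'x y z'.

x = q = 22
z = r = 7
y = -x - z = -(22) - (7) = -29

Answer: 22 -29 7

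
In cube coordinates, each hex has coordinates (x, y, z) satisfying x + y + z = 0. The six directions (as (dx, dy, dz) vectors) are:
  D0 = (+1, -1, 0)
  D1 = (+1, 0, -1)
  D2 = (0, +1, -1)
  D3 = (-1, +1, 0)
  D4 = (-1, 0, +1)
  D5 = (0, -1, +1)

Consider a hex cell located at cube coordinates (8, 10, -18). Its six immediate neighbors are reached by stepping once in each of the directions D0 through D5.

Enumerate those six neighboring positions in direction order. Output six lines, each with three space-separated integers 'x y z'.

Answer: 9 9 -18
9 10 -19
8 11 -19
7 11 -18
7 10 -17
8 9 -17

Derivation:
Center: (8, 10, -18). Add each direction:
  D0: (8, 10, -18) + (1, -1, 0) = (9, 9, -18)
  D1: (8, 10, -18) + (1, 0, -1) = (9, 10, -19)
  D2: (8, 10, -18) + (0, 1, -1) = (8, 11, -19)
  D3: (8, 10, -18) + (-1, 1, 0) = (7, 11, -18)
  D4: (8, 10, -18) + (-1, 0, 1) = (7, 10, -17)
  D5: (8, 10, -18) + (0, -1, 1) = (8, 9, -17)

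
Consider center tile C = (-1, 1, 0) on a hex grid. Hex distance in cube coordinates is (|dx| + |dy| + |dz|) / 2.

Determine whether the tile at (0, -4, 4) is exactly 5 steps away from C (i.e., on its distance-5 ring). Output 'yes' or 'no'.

Answer: yes

Derivation:
|px - cx| = |0 - (-1)| = 1
|py - cy| = |-4 - 1| = 5
|pz - cz| = |4 - 0| = 4
distance = (1+5+4)/2 = 10/2 = 5
radius = 5; distance == radius -> yes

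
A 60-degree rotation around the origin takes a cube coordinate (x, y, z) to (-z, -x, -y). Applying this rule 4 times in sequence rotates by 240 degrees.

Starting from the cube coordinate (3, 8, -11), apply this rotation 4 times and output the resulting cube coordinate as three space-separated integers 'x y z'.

Start: (3, 8, -11)
Step 1: (3, 8, -11) -> (-(-11), -(3), -(8)) = (11, -3, -8)
Step 2: (11, -3, -8) -> (-(-8), -(11), -(-3)) = (8, -11, 3)
Step 3: (8, -11, 3) -> (-(3), -(8), -(-11)) = (-3, -8, 11)
Step 4: (-3, -8, 11) -> (-(11), -(-3), -(-8)) = (-11, 3, 8)

Answer: -11 3 8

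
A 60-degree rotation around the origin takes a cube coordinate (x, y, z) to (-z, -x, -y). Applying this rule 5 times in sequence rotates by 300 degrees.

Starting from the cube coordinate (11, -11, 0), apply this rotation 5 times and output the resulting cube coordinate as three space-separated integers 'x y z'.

Answer: 11 0 -11

Derivation:
Start: (11, -11, 0)
Step 1: (11, -11, 0) -> (-(0), -(11), -(-11)) = (0, -11, 11)
Step 2: (0, -11, 11) -> (-(11), -(0), -(-11)) = (-11, 0, 11)
Step 3: (-11, 0, 11) -> (-(11), -(-11), -(0)) = (-11, 11, 0)
Step 4: (-11, 11, 0) -> (-(0), -(-11), -(11)) = (0, 11, -11)
Step 5: (0, 11, -11) -> (-(-11), -(0), -(11)) = (11, 0, -11)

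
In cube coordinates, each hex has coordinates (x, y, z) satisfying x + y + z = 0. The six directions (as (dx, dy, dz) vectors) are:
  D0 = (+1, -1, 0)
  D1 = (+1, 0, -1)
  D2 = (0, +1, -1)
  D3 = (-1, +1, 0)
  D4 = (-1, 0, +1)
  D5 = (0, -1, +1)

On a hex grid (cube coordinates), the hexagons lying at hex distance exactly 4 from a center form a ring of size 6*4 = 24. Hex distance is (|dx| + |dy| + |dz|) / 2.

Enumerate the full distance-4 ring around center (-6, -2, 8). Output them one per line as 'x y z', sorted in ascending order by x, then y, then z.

Answer: -10 -2 12
-10 -1 11
-10 0 10
-10 1 9
-10 2 8
-9 -3 12
-9 2 7
-8 -4 12
-8 2 6
-7 -5 12
-7 2 5
-6 -6 12
-6 2 4
-5 -6 11
-5 1 4
-4 -6 10
-4 0 4
-3 -6 9
-3 -1 4
-2 -6 8
-2 -5 7
-2 -4 6
-2 -3 5
-2 -2 4

Derivation:
Walk ring at distance 4 from (-6, -2, 8):
Start at center + D4*4 = (-10, -2, 12)
  hex 0: (-10, -2, 12)
  hex 1: (-9, -3, 12)
  hex 2: (-8, -4, 12)
  hex 3: (-7, -5, 12)
  hex 4: (-6, -6, 12)
  hex 5: (-5, -6, 11)
  hex 6: (-4, -6, 10)
  hex 7: (-3, -6, 9)
  hex 8: (-2, -6, 8)
  hex 9: (-2, -5, 7)
  hex 10: (-2, -4, 6)
  hex 11: (-2, -3, 5)
  hex 12: (-2, -2, 4)
  hex 13: (-3, -1, 4)
  hex 14: (-4, 0, 4)
  hex 15: (-5, 1, 4)
  hex 16: (-6, 2, 4)
  hex 17: (-7, 2, 5)
  hex 18: (-8, 2, 6)
  hex 19: (-9, 2, 7)
  hex 20: (-10, 2, 8)
  hex 21: (-10, 1, 9)
  hex 22: (-10, 0, 10)
  hex 23: (-10, -1, 11)
Sorted: 24 hexes.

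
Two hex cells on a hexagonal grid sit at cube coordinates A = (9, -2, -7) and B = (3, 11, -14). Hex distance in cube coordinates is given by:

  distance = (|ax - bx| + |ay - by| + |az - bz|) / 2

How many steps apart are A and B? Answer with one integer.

Answer: 13

Derivation:
|ax - bx| = |9 - 3| = 6
|ay - by| = |-2 - 11| = 13
|az - bz| = |-7 - (-14)| = 7
distance = (6 + 13 + 7) / 2 = 26 / 2 = 13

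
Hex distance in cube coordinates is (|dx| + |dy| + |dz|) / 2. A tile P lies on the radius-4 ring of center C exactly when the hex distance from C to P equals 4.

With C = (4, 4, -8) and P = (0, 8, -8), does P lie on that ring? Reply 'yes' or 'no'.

|px - cx| = |0 - 4| = 4
|py - cy| = |8 - 4| = 4
|pz - cz| = |-8 - (-8)| = 0
distance = (4+4+0)/2 = 8/2 = 4
radius = 4; distance == radius -> yes

Answer: yes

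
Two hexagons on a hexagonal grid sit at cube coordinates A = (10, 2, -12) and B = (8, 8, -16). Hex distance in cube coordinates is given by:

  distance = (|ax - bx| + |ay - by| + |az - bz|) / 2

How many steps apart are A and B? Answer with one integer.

Answer: 6

Derivation:
|ax - bx| = |10 - 8| = 2
|ay - by| = |2 - 8| = 6
|az - bz| = |-12 - (-16)| = 4
distance = (2 + 6 + 4) / 2 = 12 / 2 = 6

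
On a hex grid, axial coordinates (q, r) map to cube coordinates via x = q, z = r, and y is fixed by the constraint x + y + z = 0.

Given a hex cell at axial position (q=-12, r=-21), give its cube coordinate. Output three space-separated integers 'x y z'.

x = q = -12
z = r = -21
y = -x - z = -(-12) - (-21) = 33

Answer: -12 33 -21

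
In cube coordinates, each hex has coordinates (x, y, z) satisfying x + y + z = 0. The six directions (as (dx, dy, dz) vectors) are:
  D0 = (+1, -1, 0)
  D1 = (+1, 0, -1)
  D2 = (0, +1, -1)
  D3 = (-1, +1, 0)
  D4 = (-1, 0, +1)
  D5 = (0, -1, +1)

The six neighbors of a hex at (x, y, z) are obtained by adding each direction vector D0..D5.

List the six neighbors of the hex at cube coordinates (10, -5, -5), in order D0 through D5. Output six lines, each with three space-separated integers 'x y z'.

Answer: 11 -6 -5
11 -5 -6
10 -4 -6
9 -4 -5
9 -5 -4
10 -6 -4

Derivation:
Center: (10, -5, -5). Add each direction:
  D0: (10, -5, -5) + (1, -1, 0) = (11, -6, -5)
  D1: (10, -5, -5) + (1, 0, -1) = (11, -5, -6)
  D2: (10, -5, -5) + (0, 1, -1) = (10, -4, -6)
  D3: (10, -5, -5) + (-1, 1, 0) = (9, -4, -5)
  D4: (10, -5, -5) + (-1, 0, 1) = (9, -5, -4)
  D5: (10, -5, -5) + (0, -1, 1) = (10, -6, -4)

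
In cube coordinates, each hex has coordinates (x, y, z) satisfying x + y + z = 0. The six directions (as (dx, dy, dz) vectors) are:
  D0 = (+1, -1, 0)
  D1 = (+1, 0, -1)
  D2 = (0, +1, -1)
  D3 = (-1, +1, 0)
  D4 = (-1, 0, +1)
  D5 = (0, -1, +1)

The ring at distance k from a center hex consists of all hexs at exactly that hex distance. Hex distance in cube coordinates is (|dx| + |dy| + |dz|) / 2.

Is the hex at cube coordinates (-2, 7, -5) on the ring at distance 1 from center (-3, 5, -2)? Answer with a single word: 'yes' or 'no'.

|px - cx| = |-2 - (-3)| = 1
|py - cy| = |7 - 5| = 2
|pz - cz| = |-5 - (-2)| = 3
distance = (1+2+3)/2 = 6/2 = 3
radius = 1; distance != radius -> no

Answer: no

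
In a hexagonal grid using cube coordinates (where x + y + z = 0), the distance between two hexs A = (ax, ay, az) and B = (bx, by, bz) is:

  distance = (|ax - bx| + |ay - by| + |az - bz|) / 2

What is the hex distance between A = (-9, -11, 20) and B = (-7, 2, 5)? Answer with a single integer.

|ax - bx| = |-9 - (-7)| = 2
|ay - by| = |-11 - 2| = 13
|az - bz| = |20 - 5| = 15
distance = (2 + 13 + 15) / 2 = 30 / 2 = 15

Answer: 15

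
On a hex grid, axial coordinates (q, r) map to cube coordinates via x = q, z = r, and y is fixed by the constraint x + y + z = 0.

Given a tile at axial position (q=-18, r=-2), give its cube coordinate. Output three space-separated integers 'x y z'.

Answer: -18 20 -2

Derivation:
x = q = -18
z = r = -2
y = -x - z = -(-18) - (-2) = 20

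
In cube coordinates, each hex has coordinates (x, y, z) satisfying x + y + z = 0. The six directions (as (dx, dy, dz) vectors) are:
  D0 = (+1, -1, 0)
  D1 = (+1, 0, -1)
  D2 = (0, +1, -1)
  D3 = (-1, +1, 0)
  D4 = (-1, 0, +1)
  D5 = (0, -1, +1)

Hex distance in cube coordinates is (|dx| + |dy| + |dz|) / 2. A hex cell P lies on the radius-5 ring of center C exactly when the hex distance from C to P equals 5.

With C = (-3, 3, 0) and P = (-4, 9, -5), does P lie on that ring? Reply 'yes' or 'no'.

Answer: no

Derivation:
|px - cx| = |-4 - (-3)| = 1
|py - cy| = |9 - 3| = 6
|pz - cz| = |-5 - 0| = 5
distance = (1+6+5)/2 = 12/2 = 6
radius = 5; distance != radius -> no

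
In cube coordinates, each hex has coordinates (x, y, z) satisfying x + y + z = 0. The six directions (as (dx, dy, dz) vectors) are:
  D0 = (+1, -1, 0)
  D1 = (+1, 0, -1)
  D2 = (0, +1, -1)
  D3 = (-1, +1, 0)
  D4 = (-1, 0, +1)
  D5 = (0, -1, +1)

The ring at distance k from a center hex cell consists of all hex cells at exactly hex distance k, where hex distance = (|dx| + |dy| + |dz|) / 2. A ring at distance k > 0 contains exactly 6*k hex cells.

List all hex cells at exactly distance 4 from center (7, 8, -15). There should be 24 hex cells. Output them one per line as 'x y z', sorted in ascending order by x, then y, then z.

Answer: 3 8 -11
3 9 -12
3 10 -13
3 11 -14
3 12 -15
4 7 -11
4 12 -16
5 6 -11
5 12 -17
6 5 -11
6 12 -18
7 4 -11
7 12 -19
8 4 -12
8 11 -19
9 4 -13
9 10 -19
10 4 -14
10 9 -19
11 4 -15
11 5 -16
11 6 -17
11 7 -18
11 8 -19

Derivation:
Walk ring at distance 4 from (7, 8, -15):
Start at center + D4*4 = (3, 8, -11)
  hex 0: (3, 8, -11)
  hex 1: (4, 7, -11)
  hex 2: (5, 6, -11)
  hex 3: (6, 5, -11)
  hex 4: (7, 4, -11)
  hex 5: (8, 4, -12)
  hex 6: (9, 4, -13)
  hex 7: (10, 4, -14)
  hex 8: (11, 4, -15)
  hex 9: (11, 5, -16)
  hex 10: (11, 6, -17)
  hex 11: (11, 7, -18)
  hex 12: (11, 8, -19)
  hex 13: (10, 9, -19)
  hex 14: (9, 10, -19)
  hex 15: (8, 11, -19)
  hex 16: (7, 12, -19)
  hex 17: (6, 12, -18)
  hex 18: (5, 12, -17)
  hex 19: (4, 12, -16)
  hex 20: (3, 12, -15)
  hex 21: (3, 11, -14)
  hex 22: (3, 10, -13)
  hex 23: (3, 9, -12)
Sorted: 24 hexes.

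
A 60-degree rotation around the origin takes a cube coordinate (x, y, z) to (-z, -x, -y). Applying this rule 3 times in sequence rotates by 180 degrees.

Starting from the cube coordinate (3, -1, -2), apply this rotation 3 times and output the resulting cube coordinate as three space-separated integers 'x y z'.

Answer: -3 1 2

Derivation:
Start: (3, -1, -2)
Step 1: (3, -1, -2) -> (-(-2), -(3), -(-1)) = (2, -3, 1)
Step 2: (2, -3, 1) -> (-(1), -(2), -(-3)) = (-1, -2, 3)
Step 3: (-1, -2, 3) -> (-(3), -(-1), -(-2)) = (-3, 1, 2)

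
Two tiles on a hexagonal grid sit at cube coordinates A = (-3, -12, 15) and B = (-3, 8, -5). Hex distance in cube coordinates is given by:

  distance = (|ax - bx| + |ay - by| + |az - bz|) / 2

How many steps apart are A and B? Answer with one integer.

Answer: 20

Derivation:
|ax - bx| = |-3 - (-3)| = 0
|ay - by| = |-12 - 8| = 20
|az - bz| = |15 - (-5)| = 20
distance = (0 + 20 + 20) / 2 = 40 / 2 = 20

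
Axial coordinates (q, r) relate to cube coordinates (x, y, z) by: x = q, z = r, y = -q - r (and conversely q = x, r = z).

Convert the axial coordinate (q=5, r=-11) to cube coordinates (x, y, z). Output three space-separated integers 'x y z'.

x = q = 5
z = r = -11
y = -x - z = -(5) - (-11) = 6

Answer: 5 6 -11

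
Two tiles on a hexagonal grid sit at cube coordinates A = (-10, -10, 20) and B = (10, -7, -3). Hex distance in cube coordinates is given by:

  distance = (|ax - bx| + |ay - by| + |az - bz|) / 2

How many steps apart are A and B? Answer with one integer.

Answer: 23

Derivation:
|ax - bx| = |-10 - 10| = 20
|ay - by| = |-10 - (-7)| = 3
|az - bz| = |20 - (-3)| = 23
distance = (20 + 3 + 23) / 2 = 46 / 2 = 23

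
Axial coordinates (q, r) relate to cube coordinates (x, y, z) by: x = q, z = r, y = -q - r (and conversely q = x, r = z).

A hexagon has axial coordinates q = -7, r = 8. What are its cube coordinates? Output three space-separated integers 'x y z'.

x = q = -7
z = r = 8
y = -x - z = -(-7) - (8) = -1

Answer: -7 -1 8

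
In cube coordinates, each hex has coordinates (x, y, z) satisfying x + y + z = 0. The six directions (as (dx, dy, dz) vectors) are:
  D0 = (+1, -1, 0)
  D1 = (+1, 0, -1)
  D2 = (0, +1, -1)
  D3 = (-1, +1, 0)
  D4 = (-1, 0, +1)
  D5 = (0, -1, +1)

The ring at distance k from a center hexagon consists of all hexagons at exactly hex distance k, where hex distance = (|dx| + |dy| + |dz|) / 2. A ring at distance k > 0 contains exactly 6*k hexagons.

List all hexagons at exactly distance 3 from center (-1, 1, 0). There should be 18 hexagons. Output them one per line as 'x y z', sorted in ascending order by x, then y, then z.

Walk ring at distance 3 from (-1, 1, 0):
Start at center + D4*3 = (-4, 1, 3)
  hex 0: (-4, 1, 3)
  hex 1: (-3, 0, 3)
  hex 2: (-2, -1, 3)
  hex 3: (-1, -2, 3)
  hex 4: (0, -2, 2)
  hex 5: (1, -2, 1)
  hex 6: (2, -2, 0)
  hex 7: (2, -1, -1)
  hex 8: (2, 0, -2)
  hex 9: (2, 1, -3)
  hex 10: (1, 2, -3)
  hex 11: (0, 3, -3)
  hex 12: (-1, 4, -3)
  hex 13: (-2, 4, -2)
  hex 14: (-3, 4, -1)
  hex 15: (-4, 4, 0)
  hex 16: (-4, 3, 1)
  hex 17: (-4, 2, 2)
Sorted: 18 hexes.

Answer: -4 1 3
-4 2 2
-4 3 1
-4 4 0
-3 0 3
-3 4 -1
-2 -1 3
-2 4 -2
-1 -2 3
-1 4 -3
0 -2 2
0 3 -3
1 -2 1
1 2 -3
2 -2 0
2 -1 -1
2 0 -2
2 1 -3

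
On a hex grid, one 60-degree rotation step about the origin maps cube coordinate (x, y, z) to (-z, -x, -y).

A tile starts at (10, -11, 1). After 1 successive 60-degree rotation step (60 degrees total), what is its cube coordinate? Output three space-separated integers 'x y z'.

Start: (10, -11, 1)
Step 1: (10, -11, 1) -> (-(1), -(10), -(-11)) = (-1, -10, 11)

Answer: -1 -10 11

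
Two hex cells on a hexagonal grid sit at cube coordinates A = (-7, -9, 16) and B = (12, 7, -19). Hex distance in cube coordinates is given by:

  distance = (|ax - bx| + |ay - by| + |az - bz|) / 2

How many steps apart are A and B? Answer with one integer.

Answer: 35

Derivation:
|ax - bx| = |-7 - 12| = 19
|ay - by| = |-9 - 7| = 16
|az - bz| = |16 - (-19)| = 35
distance = (19 + 16 + 35) / 2 = 70 / 2 = 35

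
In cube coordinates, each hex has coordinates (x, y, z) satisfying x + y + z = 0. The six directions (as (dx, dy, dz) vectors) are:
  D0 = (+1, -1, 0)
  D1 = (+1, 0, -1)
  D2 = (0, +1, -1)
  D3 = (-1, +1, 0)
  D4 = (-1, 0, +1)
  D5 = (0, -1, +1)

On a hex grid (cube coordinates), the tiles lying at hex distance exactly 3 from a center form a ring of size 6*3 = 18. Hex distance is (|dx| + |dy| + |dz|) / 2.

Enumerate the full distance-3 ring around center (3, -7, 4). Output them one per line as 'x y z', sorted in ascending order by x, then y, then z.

Walk ring at distance 3 from (3, -7, 4):
Start at center + D4*3 = (0, -7, 7)
  hex 0: (0, -7, 7)
  hex 1: (1, -8, 7)
  hex 2: (2, -9, 7)
  hex 3: (3, -10, 7)
  hex 4: (4, -10, 6)
  hex 5: (5, -10, 5)
  hex 6: (6, -10, 4)
  hex 7: (6, -9, 3)
  hex 8: (6, -8, 2)
  hex 9: (6, -7, 1)
  hex 10: (5, -6, 1)
  hex 11: (4, -5, 1)
  hex 12: (3, -4, 1)
  hex 13: (2, -4, 2)
  hex 14: (1, -4, 3)
  hex 15: (0, -4, 4)
  hex 16: (0, -5, 5)
  hex 17: (0, -6, 6)
Sorted: 18 hexes.

Answer: 0 -7 7
0 -6 6
0 -5 5
0 -4 4
1 -8 7
1 -4 3
2 -9 7
2 -4 2
3 -10 7
3 -4 1
4 -10 6
4 -5 1
5 -10 5
5 -6 1
6 -10 4
6 -9 3
6 -8 2
6 -7 1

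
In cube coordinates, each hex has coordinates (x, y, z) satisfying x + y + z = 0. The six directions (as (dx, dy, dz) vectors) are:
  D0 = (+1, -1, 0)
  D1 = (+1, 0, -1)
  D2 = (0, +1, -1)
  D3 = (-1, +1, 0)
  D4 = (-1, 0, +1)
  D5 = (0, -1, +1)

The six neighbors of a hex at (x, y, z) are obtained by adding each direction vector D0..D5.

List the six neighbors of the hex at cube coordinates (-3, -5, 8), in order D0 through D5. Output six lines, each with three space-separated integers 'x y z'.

Center: (-3, -5, 8). Add each direction:
  D0: (-3, -5, 8) + (1, -1, 0) = (-2, -6, 8)
  D1: (-3, -5, 8) + (1, 0, -1) = (-2, -5, 7)
  D2: (-3, -5, 8) + (0, 1, -1) = (-3, -4, 7)
  D3: (-3, -5, 8) + (-1, 1, 0) = (-4, -4, 8)
  D4: (-3, -5, 8) + (-1, 0, 1) = (-4, -5, 9)
  D5: (-3, -5, 8) + (0, -1, 1) = (-3, -6, 9)

Answer: -2 -6 8
-2 -5 7
-3 -4 7
-4 -4 8
-4 -5 9
-3 -6 9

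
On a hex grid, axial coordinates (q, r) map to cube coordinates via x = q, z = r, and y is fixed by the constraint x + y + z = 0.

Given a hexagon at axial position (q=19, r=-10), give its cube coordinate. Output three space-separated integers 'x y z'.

Answer: 19 -9 -10

Derivation:
x = q = 19
z = r = -10
y = -x - z = -(19) - (-10) = -9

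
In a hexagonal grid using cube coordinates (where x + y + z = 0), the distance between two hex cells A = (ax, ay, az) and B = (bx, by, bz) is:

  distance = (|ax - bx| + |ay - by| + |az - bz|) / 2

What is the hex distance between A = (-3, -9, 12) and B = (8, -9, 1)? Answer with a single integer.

|ax - bx| = |-3 - 8| = 11
|ay - by| = |-9 - (-9)| = 0
|az - bz| = |12 - 1| = 11
distance = (11 + 0 + 11) / 2 = 22 / 2 = 11

Answer: 11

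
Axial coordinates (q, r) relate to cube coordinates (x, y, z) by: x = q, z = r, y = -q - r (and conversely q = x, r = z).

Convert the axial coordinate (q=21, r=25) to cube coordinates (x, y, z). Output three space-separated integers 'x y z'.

x = q = 21
z = r = 25
y = -x - z = -(21) - (25) = -46

Answer: 21 -46 25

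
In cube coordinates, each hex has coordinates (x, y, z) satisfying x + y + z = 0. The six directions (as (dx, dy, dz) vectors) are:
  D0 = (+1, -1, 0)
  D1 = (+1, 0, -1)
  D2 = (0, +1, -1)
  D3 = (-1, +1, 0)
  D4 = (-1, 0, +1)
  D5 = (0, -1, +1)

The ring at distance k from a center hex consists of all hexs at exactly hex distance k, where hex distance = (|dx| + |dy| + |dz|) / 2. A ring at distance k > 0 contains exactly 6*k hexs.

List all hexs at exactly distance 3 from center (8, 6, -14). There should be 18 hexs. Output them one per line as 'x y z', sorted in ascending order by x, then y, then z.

Walk ring at distance 3 from (8, 6, -14):
Start at center + D4*3 = (5, 6, -11)
  hex 0: (5, 6, -11)
  hex 1: (6, 5, -11)
  hex 2: (7, 4, -11)
  hex 3: (8, 3, -11)
  hex 4: (9, 3, -12)
  hex 5: (10, 3, -13)
  hex 6: (11, 3, -14)
  hex 7: (11, 4, -15)
  hex 8: (11, 5, -16)
  hex 9: (11, 6, -17)
  hex 10: (10, 7, -17)
  hex 11: (9, 8, -17)
  hex 12: (8, 9, -17)
  hex 13: (7, 9, -16)
  hex 14: (6, 9, -15)
  hex 15: (5, 9, -14)
  hex 16: (5, 8, -13)
  hex 17: (5, 7, -12)
Sorted: 18 hexes.

Answer: 5 6 -11
5 7 -12
5 8 -13
5 9 -14
6 5 -11
6 9 -15
7 4 -11
7 9 -16
8 3 -11
8 9 -17
9 3 -12
9 8 -17
10 3 -13
10 7 -17
11 3 -14
11 4 -15
11 5 -16
11 6 -17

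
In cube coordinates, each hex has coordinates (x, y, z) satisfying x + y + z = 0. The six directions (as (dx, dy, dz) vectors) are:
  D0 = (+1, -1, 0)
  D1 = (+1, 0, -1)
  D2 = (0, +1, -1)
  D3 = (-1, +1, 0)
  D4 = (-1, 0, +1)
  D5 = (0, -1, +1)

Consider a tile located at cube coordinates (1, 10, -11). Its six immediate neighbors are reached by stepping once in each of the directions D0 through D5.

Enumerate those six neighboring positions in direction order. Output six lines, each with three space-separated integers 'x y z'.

Answer: 2 9 -11
2 10 -12
1 11 -12
0 11 -11
0 10 -10
1 9 -10

Derivation:
Center: (1, 10, -11). Add each direction:
  D0: (1, 10, -11) + (1, -1, 0) = (2, 9, -11)
  D1: (1, 10, -11) + (1, 0, -1) = (2, 10, -12)
  D2: (1, 10, -11) + (0, 1, -1) = (1, 11, -12)
  D3: (1, 10, -11) + (-1, 1, 0) = (0, 11, -11)
  D4: (1, 10, -11) + (-1, 0, 1) = (0, 10, -10)
  D5: (1, 10, -11) + (0, -1, 1) = (1, 9, -10)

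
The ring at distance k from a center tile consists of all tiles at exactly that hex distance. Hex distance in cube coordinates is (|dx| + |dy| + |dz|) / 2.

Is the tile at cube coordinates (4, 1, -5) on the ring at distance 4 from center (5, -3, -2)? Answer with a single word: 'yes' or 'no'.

|px - cx| = |4 - 5| = 1
|py - cy| = |1 - (-3)| = 4
|pz - cz| = |-5 - (-2)| = 3
distance = (1+4+3)/2 = 8/2 = 4
radius = 4; distance == radius -> yes

Answer: yes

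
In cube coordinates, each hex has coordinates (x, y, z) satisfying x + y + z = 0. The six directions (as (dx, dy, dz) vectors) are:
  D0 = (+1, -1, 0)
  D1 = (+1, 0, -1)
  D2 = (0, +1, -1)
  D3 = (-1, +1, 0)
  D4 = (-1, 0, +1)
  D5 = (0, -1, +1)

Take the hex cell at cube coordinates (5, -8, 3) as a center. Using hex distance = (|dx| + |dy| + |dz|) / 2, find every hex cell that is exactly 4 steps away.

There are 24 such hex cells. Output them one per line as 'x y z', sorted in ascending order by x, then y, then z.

Walk ring at distance 4 from (5, -8, 3):
Start at center + D4*4 = (1, -8, 7)
  hex 0: (1, -8, 7)
  hex 1: (2, -9, 7)
  hex 2: (3, -10, 7)
  hex 3: (4, -11, 7)
  hex 4: (5, -12, 7)
  hex 5: (6, -12, 6)
  hex 6: (7, -12, 5)
  hex 7: (8, -12, 4)
  hex 8: (9, -12, 3)
  hex 9: (9, -11, 2)
  hex 10: (9, -10, 1)
  hex 11: (9, -9, 0)
  hex 12: (9, -8, -1)
  hex 13: (8, -7, -1)
  hex 14: (7, -6, -1)
  hex 15: (6, -5, -1)
  hex 16: (5, -4, -1)
  hex 17: (4, -4, 0)
  hex 18: (3, -4, 1)
  hex 19: (2, -4, 2)
  hex 20: (1, -4, 3)
  hex 21: (1, -5, 4)
  hex 22: (1, -6, 5)
  hex 23: (1, -7, 6)
Sorted: 24 hexes.

Answer: 1 -8 7
1 -7 6
1 -6 5
1 -5 4
1 -4 3
2 -9 7
2 -4 2
3 -10 7
3 -4 1
4 -11 7
4 -4 0
5 -12 7
5 -4 -1
6 -12 6
6 -5 -1
7 -12 5
7 -6 -1
8 -12 4
8 -7 -1
9 -12 3
9 -11 2
9 -10 1
9 -9 0
9 -8 -1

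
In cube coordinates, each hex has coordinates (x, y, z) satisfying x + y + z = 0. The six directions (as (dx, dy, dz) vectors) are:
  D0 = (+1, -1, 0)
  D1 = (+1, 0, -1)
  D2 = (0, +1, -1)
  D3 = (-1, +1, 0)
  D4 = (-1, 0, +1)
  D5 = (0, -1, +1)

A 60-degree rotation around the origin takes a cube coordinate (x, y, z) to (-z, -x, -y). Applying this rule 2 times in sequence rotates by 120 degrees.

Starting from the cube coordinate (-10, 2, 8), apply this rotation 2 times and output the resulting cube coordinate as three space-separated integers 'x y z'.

Start: (-10, 2, 8)
Step 1: (-10, 2, 8) -> (-(8), -(-10), -(2)) = (-8, 10, -2)
Step 2: (-8, 10, -2) -> (-(-2), -(-8), -(10)) = (2, 8, -10)

Answer: 2 8 -10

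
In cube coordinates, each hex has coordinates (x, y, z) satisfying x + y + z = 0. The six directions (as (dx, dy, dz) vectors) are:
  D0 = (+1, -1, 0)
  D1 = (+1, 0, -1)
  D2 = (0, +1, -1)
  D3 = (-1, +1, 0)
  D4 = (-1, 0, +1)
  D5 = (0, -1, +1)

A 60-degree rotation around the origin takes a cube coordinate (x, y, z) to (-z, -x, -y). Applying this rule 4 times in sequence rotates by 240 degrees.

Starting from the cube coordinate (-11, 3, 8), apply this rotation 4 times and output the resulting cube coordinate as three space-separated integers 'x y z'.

Answer: 8 -11 3

Derivation:
Start: (-11, 3, 8)
Step 1: (-11, 3, 8) -> (-(8), -(-11), -(3)) = (-8, 11, -3)
Step 2: (-8, 11, -3) -> (-(-3), -(-8), -(11)) = (3, 8, -11)
Step 3: (3, 8, -11) -> (-(-11), -(3), -(8)) = (11, -3, -8)
Step 4: (11, -3, -8) -> (-(-8), -(11), -(-3)) = (8, -11, 3)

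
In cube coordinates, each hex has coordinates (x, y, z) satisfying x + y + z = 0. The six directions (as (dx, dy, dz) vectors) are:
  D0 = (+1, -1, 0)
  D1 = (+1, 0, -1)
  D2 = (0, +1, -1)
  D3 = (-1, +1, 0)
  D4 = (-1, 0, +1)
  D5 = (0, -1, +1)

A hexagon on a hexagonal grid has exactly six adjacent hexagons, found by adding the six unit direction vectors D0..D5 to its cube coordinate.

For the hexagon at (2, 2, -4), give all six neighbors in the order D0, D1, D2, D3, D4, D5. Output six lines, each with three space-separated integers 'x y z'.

Center: (2, 2, -4). Add each direction:
  D0: (2, 2, -4) + (1, -1, 0) = (3, 1, -4)
  D1: (2, 2, -4) + (1, 0, -1) = (3, 2, -5)
  D2: (2, 2, -4) + (0, 1, -1) = (2, 3, -5)
  D3: (2, 2, -4) + (-1, 1, 0) = (1, 3, -4)
  D4: (2, 2, -4) + (-1, 0, 1) = (1, 2, -3)
  D5: (2, 2, -4) + (0, -1, 1) = (2, 1, -3)

Answer: 3 1 -4
3 2 -5
2 3 -5
1 3 -4
1 2 -3
2 1 -3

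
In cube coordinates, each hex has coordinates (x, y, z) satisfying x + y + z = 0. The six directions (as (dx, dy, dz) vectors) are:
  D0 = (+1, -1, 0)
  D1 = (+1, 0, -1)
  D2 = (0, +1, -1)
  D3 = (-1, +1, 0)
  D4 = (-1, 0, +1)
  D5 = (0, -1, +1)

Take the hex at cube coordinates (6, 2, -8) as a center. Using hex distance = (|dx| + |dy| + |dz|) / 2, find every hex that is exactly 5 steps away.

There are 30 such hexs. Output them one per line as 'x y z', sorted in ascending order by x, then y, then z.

Answer: 1 2 -3
1 3 -4
1 4 -5
1 5 -6
1 6 -7
1 7 -8
2 1 -3
2 7 -9
3 0 -3
3 7 -10
4 -1 -3
4 7 -11
5 -2 -3
5 7 -12
6 -3 -3
6 7 -13
7 -3 -4
7 6 -13
8 -3 -5
8 5 -13
9 -3 -6
9 4 -13
10 -3 -7
10 3 -13
11 -3 -8
11 -2 -9
11 -1 -10
11 0 -11
11 1 -12
11 2 -13

Derivation:
Walk ring at distance 5 from (6, 2, -8):
Start at center + D4*5 = (1, 2, -3)
  hex 0: (1, 2, -3)
  hex 1: (2, 1, -3)
  hex 2: (3, 0, -3)
  hex 3: (4, -1, -3)
  hex 4: (5, -2, -3)
  hex 5: (6, -3, -3)
  hex 6: (7, -3, -4)
  hex 7: (8, -3, -5)
  hex 8: (9, -3, -6)
  hex 9: (10, -3, -7)
  hex 10: (11, -3, -8)
  hex 11: (11, -2, -9)
  hex 12: (11, -1, -10)
  hex 13: (11, 0, -11)
  hex 14: (11, 1, -12)
  hex 15: (11, 2, -13)
  hex 16: (10, 3, -13)
  hex 17: (9, 4, -13)
  hex 18: (8, 5, -13)
  hex 19: (7, 6, -13)
  hex 20: (6, 7, -13)
  hex 21: (5, 7, -12)
  hex 22: (4, 7, -11)
  hex 23: (3, 7, -10)
  hex 24: (2, 7, -9)
  hex 25: (1, 7, -8)
  hex 26: (1, 6, -7)
  hex 27: (1, 5, -6)
  hex 28: (1, 4, -5)
  hex 29: (1, 3, -4)
Sorted: 30 hexes.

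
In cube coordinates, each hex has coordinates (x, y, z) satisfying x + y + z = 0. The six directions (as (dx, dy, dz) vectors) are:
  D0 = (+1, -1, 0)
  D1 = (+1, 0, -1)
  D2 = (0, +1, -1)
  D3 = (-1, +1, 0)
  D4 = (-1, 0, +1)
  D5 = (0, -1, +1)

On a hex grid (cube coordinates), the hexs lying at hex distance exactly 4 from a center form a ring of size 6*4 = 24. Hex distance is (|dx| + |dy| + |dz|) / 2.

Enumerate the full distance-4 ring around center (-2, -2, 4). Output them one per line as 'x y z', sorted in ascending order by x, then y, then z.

Answer: -6 -2 8
-6 -1 7
-6 0 6
-6 1 5
-6 2 4
-5 -3 8
-5 2 3
-4 -4 8
-4 2 2
-3 -5 8
-3 2 1
-2 -6 8
-2 2 0
-1 -6 7
-1 1 0
0 -6 6
0 0 0
1 -6 5
1 -1 0
2 -6 4
2 -5 3
2 -4 2
2 -3 1
2 -2 0

Derivation:
Walk ring at distance 4 from (-2, -2, 4):
Start at center + D4*4 = (-6, -2, 8)
  hex 0: (-6, -2, 8)
  hex 1: (-5, -3, 8)
  hex 2: (-4, -4, 8)
  hex 3: (-3, -5, 8)
  hex 4: (-2, -6, 8)
  hex 5: (-1, -6, 7)
  hex 6: (0, -6, 6)
  hex 7: (1, -6, 5)
  hex 8: (2, -6, 4)
  hex 9: (2, -5, 3)
  hex 10: (2, -4, 2)
  hex 11: (2, -3, 1)
  hex 12: (2, -2, 0)
  hex 13: (1, -1, 0)
  hex 14: (0, 0, 0)
  hex 15: (-1, 1, 0)
  hex 16: (-2, 2, 0)
  hex 17: (-3, 2, 1)
  hex 18: (-4, 2, 2)
  hex 19: (-5, 2, 3)
  hex 20: (-6, 2, 4)
  hex 21: (-6, 1, 5)
  hex 22: (-6, 0, 6)
  hex 23: (-6, -1, 7)
Sorted: 24 hexes.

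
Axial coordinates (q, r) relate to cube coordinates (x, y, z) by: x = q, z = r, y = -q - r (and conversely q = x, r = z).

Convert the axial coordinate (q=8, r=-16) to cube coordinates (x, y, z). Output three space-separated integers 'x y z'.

Answer: 8 8 -16

Derivation:
x = q = 8
z = r = -16
y = -x - z = -(8) - (-16) = 8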